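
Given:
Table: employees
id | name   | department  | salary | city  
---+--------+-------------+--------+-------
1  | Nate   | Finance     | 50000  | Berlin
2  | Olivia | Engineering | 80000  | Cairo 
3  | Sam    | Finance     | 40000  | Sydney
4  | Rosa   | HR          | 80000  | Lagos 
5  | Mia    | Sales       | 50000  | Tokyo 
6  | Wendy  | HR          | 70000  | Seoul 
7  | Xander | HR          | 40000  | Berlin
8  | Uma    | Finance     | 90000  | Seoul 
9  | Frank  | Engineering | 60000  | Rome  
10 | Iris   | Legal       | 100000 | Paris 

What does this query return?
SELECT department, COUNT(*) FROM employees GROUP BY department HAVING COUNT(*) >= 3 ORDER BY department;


Groups with count >= 3:
  Finance: 3 -> PASS
  HR: 3 -> PASS
  Engineering: 2 -> filtered out
  Legal: 1 -> filtered out
  Sales: 1 -> filtered out


2 groups:
Finance, 3
HR, 3


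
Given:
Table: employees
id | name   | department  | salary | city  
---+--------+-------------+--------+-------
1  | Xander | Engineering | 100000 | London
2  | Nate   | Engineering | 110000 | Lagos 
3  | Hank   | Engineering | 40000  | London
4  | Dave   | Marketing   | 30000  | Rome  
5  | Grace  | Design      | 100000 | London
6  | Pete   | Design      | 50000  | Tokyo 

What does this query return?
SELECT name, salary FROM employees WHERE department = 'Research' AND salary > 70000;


Filtering: department = 'Research' AND salary > 70000
Matching: 0 rows

Empty result set (0 rows)


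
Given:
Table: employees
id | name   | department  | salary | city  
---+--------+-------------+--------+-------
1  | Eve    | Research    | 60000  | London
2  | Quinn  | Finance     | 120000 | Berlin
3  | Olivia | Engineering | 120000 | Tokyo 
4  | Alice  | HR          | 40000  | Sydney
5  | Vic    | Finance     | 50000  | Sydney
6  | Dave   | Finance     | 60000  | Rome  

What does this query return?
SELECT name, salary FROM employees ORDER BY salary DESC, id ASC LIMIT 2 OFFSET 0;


Sort by salary DESC (id ASC tiebreak), then skip 0 and take 2
Rows 1 through 2

2 rows:
Quinn, 120000
Olivia, 120000


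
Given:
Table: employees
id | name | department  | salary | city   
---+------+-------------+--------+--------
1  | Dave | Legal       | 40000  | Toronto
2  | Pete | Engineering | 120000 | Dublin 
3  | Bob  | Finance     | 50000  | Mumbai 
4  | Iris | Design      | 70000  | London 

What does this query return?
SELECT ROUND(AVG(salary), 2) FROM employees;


SUM(salary) = 280000
COUNT = 4
ROUND(AVG, 2) = ROUND(280000 / 4, 2) = 70000.0

70000.0


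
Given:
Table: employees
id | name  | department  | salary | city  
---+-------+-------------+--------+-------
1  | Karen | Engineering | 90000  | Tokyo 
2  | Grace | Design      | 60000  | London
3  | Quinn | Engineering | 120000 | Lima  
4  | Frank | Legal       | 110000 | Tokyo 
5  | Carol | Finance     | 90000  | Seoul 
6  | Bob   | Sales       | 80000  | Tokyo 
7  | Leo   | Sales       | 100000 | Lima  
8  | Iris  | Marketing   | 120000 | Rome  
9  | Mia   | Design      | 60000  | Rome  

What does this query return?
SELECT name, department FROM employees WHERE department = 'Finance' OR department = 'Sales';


Filtering: department = 'Finance' OR 'Sales'
Matching: 3 rows

3 rows:
Carol, Finance
Bob, Sales
Leo, Sales


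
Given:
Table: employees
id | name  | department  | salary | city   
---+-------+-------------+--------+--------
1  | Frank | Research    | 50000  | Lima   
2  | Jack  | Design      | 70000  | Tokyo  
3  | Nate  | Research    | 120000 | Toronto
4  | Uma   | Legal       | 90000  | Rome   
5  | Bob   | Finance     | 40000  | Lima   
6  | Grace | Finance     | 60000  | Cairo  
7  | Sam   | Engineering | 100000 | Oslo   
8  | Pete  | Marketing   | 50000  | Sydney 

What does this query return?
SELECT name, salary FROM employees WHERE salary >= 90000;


Filtering: salary >= 90000
Matching: 3 rows

3 rows:
Nate, 120000
Uma, 90000
Sam, 100000


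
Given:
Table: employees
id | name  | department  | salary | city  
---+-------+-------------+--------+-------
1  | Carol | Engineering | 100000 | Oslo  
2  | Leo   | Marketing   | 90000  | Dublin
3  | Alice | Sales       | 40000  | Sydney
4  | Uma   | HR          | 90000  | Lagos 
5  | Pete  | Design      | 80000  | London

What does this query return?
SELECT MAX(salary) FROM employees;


Salaries: 100000, 90000, 40000, 90000, 80000
MAX = 100000

100000


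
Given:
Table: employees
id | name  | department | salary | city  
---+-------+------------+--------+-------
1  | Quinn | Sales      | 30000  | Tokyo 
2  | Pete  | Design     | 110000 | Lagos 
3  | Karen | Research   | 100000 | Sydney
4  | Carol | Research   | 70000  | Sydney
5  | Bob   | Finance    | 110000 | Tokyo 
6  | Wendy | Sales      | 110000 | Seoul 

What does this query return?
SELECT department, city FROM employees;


Projecting columns: department, city

6 rows:
Sales, Tokyo
Design, Lagos
Research, Sydney
Research, Sydney
Finance, Tokyo
Sales, Seoul


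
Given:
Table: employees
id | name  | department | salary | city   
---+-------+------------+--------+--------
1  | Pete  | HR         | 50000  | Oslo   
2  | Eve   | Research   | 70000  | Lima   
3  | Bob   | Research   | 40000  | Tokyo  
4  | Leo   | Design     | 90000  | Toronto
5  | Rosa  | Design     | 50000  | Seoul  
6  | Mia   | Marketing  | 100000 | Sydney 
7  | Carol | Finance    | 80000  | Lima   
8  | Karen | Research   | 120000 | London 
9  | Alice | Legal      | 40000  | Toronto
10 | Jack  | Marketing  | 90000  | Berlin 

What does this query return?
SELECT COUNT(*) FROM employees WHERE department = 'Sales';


Counting rows where department = 'Sales'


0


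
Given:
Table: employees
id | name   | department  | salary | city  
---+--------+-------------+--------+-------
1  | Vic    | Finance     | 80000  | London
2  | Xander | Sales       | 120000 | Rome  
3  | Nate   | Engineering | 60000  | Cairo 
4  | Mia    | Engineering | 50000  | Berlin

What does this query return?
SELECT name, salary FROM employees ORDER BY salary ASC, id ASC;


Sorting by salary ASC, then id ASC for ties

4 rows:
Mia, 50000
Nate, 60000
Vic, 80000
Xander, 120000


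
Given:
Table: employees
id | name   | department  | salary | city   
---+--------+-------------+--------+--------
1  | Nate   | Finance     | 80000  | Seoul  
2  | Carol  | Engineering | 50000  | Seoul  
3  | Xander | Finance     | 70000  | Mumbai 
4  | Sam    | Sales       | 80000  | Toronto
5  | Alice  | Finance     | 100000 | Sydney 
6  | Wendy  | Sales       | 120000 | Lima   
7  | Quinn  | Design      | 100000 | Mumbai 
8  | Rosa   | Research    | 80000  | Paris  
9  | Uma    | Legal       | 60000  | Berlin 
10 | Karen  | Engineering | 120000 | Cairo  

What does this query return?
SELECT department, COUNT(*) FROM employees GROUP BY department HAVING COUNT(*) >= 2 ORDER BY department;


Groups with count >= 2:
  Engineering: 2 -> PASS
  Finance: 3 -> PASS
  Sales: 2 -> PASS
  Design: 1 -> filtered out
  Legal: 1 -> filtered out
  Research: 1 -> filtered out


3 groups:
Engineering, 2
Finance, 3
Sales, 2


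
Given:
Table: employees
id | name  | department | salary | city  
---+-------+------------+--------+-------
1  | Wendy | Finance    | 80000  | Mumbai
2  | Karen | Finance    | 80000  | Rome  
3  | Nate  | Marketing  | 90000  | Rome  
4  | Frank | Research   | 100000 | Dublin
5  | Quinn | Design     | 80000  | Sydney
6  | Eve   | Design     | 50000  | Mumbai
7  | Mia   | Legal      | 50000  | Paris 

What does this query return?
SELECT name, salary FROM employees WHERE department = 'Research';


Filtering: department = 'Research'
Matching rows: 1

1 rows:
Frank, 100000


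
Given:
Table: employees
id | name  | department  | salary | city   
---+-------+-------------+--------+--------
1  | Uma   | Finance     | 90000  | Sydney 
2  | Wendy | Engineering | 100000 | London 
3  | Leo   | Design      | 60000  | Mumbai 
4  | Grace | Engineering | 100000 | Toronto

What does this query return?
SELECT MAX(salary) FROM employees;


Salaries: 90000, 100000, 60000, 100000
MAX = 100000

100000


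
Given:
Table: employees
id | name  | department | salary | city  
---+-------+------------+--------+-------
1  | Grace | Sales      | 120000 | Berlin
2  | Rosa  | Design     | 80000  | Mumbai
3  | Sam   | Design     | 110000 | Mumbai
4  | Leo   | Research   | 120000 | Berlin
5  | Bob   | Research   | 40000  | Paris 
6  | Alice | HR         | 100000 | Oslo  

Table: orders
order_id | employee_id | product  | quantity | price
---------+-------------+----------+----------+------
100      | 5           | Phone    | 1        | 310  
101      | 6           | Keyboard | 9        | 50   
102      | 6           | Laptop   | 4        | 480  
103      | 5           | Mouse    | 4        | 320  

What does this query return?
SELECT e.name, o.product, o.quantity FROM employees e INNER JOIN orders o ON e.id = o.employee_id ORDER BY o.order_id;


Joining employees.id = orders.employee_id:
  employee Bob (id=5) -> order Phone
  employee Alice (id=6) -> order Keyboard
  employee Alice (id=6) -> order Laptop
  employee Bob (id=5) -> order Mouse


4 rows:
Bob, Phone, 1
Alice, Keyboard, 9
Alice, Laptop, 4
Bob, Mouse, 4


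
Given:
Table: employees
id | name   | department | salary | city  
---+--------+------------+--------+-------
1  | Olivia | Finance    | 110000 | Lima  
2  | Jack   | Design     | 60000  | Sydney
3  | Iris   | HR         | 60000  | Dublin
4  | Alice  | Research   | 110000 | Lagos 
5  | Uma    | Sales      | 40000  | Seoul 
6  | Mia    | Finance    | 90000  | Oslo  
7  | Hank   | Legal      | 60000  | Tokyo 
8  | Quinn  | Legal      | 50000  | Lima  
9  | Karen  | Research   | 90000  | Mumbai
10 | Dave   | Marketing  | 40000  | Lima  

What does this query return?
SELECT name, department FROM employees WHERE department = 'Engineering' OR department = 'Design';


Filtering: department = 'Engineering' OR 'Design'
Matching: 1 rows

1 rows:
Jack, Design


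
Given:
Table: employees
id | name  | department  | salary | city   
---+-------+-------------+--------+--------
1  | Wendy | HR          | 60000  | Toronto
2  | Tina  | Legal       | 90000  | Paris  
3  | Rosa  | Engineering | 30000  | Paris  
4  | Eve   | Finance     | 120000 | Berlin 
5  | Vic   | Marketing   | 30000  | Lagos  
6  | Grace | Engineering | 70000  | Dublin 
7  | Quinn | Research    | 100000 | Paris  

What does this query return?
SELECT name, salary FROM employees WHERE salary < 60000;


Filtering: salary < 60000
Matching: 2 rows

2 rows:
Rosa, 30000
Vic, 30000


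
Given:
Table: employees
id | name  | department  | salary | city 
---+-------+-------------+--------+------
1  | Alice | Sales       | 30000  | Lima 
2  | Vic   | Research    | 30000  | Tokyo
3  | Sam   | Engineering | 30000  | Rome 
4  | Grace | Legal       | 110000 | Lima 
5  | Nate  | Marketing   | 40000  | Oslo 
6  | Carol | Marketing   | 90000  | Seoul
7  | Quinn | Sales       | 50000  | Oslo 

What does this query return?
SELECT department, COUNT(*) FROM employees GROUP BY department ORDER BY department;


Assigning each row to its department group:
  Alice -> Sales
  Vic -> Research
  Sam -> Engineering
  Grace -> Legal
  Nate -> Marketing
  Carol -> Marketing
  Quinn -> Sales


5 groups:
Engineering, 1
Legal, 1
Marketing, 2
Research, 1
Sales, 2


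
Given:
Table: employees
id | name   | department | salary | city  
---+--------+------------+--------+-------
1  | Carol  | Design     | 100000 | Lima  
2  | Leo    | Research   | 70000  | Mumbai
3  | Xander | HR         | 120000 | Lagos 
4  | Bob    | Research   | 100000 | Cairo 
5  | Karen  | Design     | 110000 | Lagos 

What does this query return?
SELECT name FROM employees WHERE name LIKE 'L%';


LIKE 'L%' matches names starting with 'L'
Matching: 1

1 rows:
Leo


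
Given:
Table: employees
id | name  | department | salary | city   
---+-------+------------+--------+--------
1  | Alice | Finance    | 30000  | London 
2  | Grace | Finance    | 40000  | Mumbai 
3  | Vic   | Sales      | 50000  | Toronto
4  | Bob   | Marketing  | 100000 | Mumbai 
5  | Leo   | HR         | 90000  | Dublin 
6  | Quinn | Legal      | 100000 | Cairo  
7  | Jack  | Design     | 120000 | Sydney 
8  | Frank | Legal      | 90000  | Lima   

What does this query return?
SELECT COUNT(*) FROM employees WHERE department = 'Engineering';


Counting rows where department = 'Engineering'


0


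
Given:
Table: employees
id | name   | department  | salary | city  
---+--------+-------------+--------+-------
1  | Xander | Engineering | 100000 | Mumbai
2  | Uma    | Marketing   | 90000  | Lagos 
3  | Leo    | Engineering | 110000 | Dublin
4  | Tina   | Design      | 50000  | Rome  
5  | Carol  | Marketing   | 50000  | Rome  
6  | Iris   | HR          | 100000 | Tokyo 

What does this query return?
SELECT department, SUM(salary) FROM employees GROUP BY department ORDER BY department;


Summing salary within each department:
  Design: 50000 = 50000
  Engineering: 100000 + 110000 = 210000
  HR: 100000 = 100000
  Marketing: 90000 + 50000 = 140000


4 groups:
Design, 50000
Engineering, 210000
HR, 100000
Marketing, 140000


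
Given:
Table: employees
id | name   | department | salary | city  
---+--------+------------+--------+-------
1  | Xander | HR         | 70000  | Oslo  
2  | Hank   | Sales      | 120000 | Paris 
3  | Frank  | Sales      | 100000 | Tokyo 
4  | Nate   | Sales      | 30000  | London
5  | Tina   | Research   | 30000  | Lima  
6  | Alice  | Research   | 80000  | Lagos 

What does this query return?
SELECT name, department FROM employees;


Projecting columns: name, department

6 rows:
Xander, HR
Hank, Sales
Frank, Sales
Nate, Sales
Tina, Research
Alice, Research


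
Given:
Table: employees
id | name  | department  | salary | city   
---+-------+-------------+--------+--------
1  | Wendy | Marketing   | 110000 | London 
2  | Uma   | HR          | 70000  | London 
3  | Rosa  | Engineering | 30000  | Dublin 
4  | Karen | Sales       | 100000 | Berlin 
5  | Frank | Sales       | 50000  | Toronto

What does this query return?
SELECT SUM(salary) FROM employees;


SUM(salary) = 110000 + 70000 + 30000 + 100000 + 50000 = 360000

360000


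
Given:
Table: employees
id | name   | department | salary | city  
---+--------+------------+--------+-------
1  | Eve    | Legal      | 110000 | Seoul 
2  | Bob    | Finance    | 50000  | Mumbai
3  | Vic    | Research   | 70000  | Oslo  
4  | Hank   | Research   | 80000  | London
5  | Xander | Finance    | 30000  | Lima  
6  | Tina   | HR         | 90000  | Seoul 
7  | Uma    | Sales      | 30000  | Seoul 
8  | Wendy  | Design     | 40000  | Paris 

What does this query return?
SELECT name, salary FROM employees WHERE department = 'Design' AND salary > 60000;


Filtering: department = 'Design' AND salary > 60000
Matching: 0 rows

Empty result set (0 rows)


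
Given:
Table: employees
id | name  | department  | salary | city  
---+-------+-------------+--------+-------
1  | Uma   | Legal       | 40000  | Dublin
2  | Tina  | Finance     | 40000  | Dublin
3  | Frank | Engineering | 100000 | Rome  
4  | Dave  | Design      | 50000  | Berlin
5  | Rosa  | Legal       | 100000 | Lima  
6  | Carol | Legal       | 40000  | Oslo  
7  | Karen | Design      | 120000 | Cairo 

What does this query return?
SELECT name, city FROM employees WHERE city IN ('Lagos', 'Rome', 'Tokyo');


Filtering: city IN ('Lagos', 'Rome', 'Tokyo')
Matching: 1 rows

1 rows:
Frank, Rome


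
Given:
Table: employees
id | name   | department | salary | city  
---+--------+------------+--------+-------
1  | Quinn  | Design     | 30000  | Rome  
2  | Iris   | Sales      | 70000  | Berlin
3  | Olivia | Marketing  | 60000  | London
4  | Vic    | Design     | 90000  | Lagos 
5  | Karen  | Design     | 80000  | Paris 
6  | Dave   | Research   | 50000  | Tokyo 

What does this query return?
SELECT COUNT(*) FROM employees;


COUNT(*) counts all rows

6


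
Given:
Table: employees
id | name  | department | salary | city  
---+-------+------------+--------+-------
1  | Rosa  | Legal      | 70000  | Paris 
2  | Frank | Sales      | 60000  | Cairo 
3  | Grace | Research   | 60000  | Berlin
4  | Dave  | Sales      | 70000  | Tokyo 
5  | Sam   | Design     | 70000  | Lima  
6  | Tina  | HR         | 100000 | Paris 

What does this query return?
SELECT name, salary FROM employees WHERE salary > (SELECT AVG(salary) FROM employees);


Subquery: AVG(salary) = 71666.67
Filtering: salary > 71666.67
  Tina (100000) -> MATCH


1 rows:
Tina, 100000


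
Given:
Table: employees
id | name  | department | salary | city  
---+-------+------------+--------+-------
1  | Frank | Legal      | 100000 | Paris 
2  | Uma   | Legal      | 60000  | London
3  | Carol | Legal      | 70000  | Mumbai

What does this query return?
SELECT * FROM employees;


SELECT * returns all 3 rows with all columns

3 rows:
1, Frank, Legal, 100000, Paris
2, Uma, Legal, 60000, London
3, Carol, Legal, 70000, Mumbai


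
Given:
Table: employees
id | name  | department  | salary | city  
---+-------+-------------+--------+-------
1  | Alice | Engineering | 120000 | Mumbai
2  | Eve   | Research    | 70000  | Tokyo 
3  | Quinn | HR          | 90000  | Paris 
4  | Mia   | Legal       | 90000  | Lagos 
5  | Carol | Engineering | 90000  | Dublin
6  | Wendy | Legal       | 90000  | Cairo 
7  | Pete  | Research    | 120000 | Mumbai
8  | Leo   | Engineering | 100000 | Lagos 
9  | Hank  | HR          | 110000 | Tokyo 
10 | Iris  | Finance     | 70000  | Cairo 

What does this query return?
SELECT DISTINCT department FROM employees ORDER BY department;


All 'department' values (row order): Engineering, Research, HR, Legal, Engineering, Legal, Research, Engineering, HR, Finance
Removing duplicates leaves 5 unique value(s).

5 values:
Engineering
Finance
HR
Legal
Research


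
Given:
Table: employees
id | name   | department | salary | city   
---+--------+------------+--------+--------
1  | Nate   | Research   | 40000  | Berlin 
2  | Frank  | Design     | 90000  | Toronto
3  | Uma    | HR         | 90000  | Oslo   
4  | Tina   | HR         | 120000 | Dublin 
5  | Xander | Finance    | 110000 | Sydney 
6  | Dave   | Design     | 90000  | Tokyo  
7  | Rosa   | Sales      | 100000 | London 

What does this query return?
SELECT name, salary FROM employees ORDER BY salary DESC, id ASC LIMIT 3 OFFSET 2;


Sort by salary DESC (id ASC tiebreak), then skip 2 and take 3
Rows 3 through 5

3 rows:
Rosa, 100000
Frank, 90000
Uma, 90000


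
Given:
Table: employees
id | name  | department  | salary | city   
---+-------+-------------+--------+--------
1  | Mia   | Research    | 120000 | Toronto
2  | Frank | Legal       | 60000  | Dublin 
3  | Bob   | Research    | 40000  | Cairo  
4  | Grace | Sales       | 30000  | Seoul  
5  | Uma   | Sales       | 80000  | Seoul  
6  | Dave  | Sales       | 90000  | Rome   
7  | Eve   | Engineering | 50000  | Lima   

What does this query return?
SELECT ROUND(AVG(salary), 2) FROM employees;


SUM(salary) = 470000
COUNT = 7
ROUND(AVG, 2) = ROUND(470000 / 7, 2) = 67142.86

67142.86


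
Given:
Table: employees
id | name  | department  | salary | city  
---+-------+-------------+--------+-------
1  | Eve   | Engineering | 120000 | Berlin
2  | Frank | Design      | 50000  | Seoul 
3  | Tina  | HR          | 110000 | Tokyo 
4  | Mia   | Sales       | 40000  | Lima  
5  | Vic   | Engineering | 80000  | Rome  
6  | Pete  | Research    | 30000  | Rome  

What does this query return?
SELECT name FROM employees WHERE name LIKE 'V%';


LIKE 'V%' matches names starting with 'V'
Matching: 1

1 rows:
Vic


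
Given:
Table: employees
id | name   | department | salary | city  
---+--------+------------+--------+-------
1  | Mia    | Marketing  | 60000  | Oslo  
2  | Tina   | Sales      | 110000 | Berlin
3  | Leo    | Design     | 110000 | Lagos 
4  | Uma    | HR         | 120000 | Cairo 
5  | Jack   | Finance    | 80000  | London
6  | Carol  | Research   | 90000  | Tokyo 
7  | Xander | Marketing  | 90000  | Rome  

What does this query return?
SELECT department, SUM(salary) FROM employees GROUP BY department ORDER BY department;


Summing salary within each department:
  Design: 110000 = 110000
  Finance: 80000 = 80000
  HR: 120000 = 120000
  Marketing: 60000 + 90000 = 150000
  Research: 90000 = 90000
  Sales: 110000 = 110000


6 groups:
Design, 110000
Finance, 80000
HR, 120000
Marketing, 150000
Research, 90000
Sales, 110000


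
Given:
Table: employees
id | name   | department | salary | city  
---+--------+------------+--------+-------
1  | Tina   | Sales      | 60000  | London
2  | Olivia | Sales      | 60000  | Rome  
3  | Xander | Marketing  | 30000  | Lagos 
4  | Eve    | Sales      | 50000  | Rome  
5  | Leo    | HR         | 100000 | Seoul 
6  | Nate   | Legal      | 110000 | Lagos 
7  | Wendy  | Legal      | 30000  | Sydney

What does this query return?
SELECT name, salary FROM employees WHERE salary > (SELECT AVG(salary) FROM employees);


Subquery: AVG(salary) = 62857.14
Filtering: salary > 62857.14
  Leo (100000) -> MATCH
  Nate (110000) -> MATCH


2 rows:
Leo, 100000
Nate, 110000


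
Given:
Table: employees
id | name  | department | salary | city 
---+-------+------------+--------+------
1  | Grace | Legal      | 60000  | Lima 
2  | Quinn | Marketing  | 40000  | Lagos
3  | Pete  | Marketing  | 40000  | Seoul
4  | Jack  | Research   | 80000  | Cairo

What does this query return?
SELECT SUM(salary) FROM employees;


SUM(salary) = 60000 + 40000 + 40000 + 80000 = 220000

220000


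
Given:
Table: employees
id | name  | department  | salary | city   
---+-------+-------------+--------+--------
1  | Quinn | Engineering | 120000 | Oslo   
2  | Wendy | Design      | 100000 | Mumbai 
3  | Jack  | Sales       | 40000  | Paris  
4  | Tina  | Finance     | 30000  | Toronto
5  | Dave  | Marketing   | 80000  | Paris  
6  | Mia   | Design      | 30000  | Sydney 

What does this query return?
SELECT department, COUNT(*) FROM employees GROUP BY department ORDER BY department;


Assigning each row to its department group:
  Quinn -> Engineering
  Wendy -> Design
  Jack -> Sales
  Tina -> Finance
  Dave -> Marketing
  Mia -> Design


5 groups:
Design, 2
Engineering, 1
Finance, 1
Marketing, 1
Sales, 1


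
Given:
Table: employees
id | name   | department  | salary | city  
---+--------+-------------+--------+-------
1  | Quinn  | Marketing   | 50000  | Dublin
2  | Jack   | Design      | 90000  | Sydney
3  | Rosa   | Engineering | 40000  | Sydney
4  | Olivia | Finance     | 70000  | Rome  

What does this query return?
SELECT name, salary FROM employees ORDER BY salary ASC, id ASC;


Sorting by salary ASC, then id ASC for ties

4 rows:
Rosa, 40000
Quinn, 50000
Olivia, 70000
Jack, 90000


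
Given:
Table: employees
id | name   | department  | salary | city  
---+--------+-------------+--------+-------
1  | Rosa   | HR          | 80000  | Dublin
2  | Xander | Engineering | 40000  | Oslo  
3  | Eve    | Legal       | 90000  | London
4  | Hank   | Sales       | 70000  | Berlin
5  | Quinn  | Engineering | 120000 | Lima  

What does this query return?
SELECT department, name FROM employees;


Projecting columns: department, name

5 rows:
HR, Rosa
Engineering, Xander
Legal, Eve
Sales, Hank
Engineering, Quinn


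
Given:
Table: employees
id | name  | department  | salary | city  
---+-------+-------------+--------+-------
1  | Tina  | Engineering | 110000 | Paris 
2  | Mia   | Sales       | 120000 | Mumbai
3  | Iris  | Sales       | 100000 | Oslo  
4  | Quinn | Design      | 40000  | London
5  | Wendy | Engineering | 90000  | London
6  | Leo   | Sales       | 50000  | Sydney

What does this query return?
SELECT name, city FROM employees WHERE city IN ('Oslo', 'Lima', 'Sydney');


Filtering: city IN ('Oslo', 'Lima', 'Sydney')
Matching: 2 rows

2 rows:
Iris, Oslo
Leo, Sydney


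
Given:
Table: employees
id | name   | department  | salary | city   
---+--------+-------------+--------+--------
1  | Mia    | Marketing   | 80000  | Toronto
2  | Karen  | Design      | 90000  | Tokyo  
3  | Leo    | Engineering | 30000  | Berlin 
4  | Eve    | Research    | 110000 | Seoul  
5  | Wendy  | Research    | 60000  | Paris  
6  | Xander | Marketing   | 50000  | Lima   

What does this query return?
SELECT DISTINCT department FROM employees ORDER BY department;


All 'department' values (row order): Marketing, Design, Engineering, Research, Research, Marketing
Removing duplicates leaves 4 unique value(s).

4 values:
Design
Engineering
Marketing
Research


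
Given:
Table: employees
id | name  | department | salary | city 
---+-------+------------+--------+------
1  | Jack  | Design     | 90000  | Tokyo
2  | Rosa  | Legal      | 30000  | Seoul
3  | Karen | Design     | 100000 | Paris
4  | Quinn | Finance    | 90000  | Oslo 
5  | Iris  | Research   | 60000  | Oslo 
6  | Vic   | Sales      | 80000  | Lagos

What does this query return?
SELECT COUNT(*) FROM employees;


COUNT(*) counts all rows

6


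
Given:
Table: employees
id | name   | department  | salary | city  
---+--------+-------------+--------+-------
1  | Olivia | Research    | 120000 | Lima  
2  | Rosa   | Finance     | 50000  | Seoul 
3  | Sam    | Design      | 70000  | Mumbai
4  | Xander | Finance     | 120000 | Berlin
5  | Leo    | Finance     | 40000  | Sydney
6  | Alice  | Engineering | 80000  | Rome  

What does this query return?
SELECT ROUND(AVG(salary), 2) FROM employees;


SUM(salary) = 480000
COUNT = 6
ROUND(AVG, 2) = ROUND(480000 / 6, 2) = 80000.0

80000.0


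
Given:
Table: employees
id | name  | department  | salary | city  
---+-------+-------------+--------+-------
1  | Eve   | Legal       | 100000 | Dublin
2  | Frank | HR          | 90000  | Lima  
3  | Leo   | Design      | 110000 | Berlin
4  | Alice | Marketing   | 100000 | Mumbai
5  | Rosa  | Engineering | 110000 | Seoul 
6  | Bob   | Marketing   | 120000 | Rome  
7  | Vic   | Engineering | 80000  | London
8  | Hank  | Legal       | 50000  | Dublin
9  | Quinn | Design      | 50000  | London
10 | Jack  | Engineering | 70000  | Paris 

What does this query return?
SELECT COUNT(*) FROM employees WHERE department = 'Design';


Counting rows where department = 'Design'
  Leo -> MATCH
  Quinn -> MATCH


2


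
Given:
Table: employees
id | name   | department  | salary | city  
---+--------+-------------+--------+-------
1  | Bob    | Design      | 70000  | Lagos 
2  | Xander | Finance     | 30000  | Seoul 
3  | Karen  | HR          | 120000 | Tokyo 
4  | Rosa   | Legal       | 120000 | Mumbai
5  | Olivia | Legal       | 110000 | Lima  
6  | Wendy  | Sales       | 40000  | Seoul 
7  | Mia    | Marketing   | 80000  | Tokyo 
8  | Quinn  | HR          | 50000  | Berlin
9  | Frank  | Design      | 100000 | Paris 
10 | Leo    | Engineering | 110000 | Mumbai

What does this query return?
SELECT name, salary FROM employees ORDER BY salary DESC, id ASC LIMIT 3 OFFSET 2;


Sort by salary DESC (id ASC tiebreak), then skip 2 and take 3
Rows 3 through 5

3 rows:
Olivia, 110000
Leo, 110000
Frank, 100000


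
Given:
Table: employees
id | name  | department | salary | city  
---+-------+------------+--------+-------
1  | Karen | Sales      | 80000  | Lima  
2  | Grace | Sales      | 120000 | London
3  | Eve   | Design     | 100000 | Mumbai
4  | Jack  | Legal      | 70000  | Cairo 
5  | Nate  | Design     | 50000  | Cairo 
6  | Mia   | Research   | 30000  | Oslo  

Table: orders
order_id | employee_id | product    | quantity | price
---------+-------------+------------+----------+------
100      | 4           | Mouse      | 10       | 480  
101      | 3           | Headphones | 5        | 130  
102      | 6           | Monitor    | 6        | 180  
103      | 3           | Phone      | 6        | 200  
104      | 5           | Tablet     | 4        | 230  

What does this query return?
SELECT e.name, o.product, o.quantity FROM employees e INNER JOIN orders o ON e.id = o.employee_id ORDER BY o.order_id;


Joining employees.id = orders.employee_id:
  employee Jack (id=4) -> order Mouse
  employee Eve (id=3) -> order Headphones
  employee Mia (id=6) -> order Monitor
  employee Eve (id=3) -> order Phone
  employee Nate (id=5) -> order Tablet


5 rows:
Jack, Mouse, 10
Eve, Headphones, 5
Mia, Monitor, 6
Eve, Phone, 6
Nate, Tablet, 4


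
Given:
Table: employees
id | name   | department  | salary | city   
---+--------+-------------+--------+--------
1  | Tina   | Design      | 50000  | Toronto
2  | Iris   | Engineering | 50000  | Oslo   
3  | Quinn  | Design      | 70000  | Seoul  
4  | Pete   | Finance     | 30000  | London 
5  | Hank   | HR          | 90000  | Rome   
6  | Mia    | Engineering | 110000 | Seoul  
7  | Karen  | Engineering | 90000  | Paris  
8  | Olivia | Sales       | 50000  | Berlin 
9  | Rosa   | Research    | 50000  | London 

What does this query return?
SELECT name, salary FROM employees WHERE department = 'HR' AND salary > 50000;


Filtering: department = 'HR' AND salary > 50000
Matching: 1 rows

1 rows:
Hank, 90000


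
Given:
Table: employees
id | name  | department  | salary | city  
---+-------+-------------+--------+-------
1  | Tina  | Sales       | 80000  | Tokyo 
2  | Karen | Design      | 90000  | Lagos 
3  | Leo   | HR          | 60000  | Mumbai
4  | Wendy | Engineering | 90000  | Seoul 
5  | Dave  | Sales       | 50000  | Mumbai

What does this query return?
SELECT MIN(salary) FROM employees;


Salaries: 80000, 90000, 60000, 90000, 50000
MIN = 50000

50000


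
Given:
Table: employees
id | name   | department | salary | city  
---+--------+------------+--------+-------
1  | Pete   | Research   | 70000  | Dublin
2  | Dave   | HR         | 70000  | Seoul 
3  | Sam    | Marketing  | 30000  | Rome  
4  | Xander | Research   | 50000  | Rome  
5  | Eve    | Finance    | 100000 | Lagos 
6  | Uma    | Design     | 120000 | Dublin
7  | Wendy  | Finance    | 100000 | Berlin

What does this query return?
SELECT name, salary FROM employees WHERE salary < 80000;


Filtering: salary < 80000
Matching: 4 rows

4 rows:
Pete, 70000
Dave, 70000
Sam, 30000
Xander, 50000


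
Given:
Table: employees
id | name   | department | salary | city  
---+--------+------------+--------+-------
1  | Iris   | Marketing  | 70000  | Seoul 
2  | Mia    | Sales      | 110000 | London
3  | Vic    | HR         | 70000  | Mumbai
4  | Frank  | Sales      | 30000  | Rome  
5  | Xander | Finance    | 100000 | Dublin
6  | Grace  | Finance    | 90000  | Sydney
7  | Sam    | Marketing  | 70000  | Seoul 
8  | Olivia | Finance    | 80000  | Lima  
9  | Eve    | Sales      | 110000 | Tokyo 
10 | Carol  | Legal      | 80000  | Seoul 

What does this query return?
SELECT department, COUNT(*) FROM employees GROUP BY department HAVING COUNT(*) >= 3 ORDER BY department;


Groups with count >= 3:
  Finance: 3 -> PASS
  Sales: 3 -> PASS
  HR: 1 -> filtered out
  Legal: 1 -> filtered out
  Marketing: 2 -> filtered out


2 groups:
Finance, 3
Sales, 3


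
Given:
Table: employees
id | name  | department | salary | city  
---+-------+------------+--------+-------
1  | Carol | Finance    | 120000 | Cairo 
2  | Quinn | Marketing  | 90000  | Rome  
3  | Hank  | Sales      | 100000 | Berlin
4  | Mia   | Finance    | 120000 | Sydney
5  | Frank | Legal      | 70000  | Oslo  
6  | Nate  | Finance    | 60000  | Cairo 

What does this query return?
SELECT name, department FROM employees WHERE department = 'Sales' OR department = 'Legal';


Filtering: department = 'Sales' OR 'Legal'
Matching: 2 rows

2 rows:
Hank, Sales
Frank, Legal


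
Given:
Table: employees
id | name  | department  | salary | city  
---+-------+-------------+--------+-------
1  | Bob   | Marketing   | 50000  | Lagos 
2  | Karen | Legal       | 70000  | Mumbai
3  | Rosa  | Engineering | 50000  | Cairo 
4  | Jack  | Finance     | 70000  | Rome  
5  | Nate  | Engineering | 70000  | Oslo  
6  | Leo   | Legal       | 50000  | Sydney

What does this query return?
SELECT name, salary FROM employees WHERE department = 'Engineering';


Filtering: department = 'Engineering'
Matching rows: 2

2 rows:
Rosa, 50000
Nate, 70000


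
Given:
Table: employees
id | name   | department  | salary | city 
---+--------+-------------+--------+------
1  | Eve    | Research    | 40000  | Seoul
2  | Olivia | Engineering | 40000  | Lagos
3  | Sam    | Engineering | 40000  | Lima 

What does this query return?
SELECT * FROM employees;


SELECT * returns all 3 rows with all columns

3 rows:
1, Eve, Research, 40000, Seoul
2, Olivia, Engineering, 40000, Lagos
3, Sam, Engineering, 40000, Lima


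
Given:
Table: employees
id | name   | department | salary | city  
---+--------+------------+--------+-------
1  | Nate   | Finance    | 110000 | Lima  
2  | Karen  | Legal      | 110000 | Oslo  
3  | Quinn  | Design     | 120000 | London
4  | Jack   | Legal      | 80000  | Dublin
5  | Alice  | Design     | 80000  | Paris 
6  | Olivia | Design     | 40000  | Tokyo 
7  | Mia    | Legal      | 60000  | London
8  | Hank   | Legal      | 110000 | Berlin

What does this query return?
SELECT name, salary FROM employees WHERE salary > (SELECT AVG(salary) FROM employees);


Subquery: AVG(salary) = 88750.0
Filtering: salary > 88750.0
  Nate (110000) -> MATCH
  Karen (110000) -> MATCH
  Quinn (120000) -> MATCH
  Hank (110000) -> MATCH


4 rows:
Nate, 110000
Karen, 110000
Quinn, 120000
Hank, 110000


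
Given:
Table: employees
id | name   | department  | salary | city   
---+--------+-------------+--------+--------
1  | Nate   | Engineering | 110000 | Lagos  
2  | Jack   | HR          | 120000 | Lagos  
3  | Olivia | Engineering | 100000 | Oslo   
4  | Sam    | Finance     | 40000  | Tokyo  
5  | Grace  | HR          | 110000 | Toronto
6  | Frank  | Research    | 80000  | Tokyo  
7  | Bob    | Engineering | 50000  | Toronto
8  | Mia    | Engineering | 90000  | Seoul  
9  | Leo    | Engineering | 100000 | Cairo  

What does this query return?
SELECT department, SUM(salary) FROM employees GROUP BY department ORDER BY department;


Summing salary within each department:
  Engineering: 110000 + 100000 + 50000 + 90000 + 100000 = 450000
  Finance: 40000 = 40000
  HR: 120000 + 110000 = 230000
  Research: 80000 = 80000


4 groups:
Engineering, 450000
Finance, 40000
HR, 230000
Research, 80000


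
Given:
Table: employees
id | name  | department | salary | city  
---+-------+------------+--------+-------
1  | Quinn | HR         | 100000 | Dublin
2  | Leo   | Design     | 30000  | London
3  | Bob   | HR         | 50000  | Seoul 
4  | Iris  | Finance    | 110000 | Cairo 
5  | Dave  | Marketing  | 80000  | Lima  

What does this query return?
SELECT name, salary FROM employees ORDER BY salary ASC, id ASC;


Sorting by salary ASC, then id ASC for ties

5 rows:
Leo, 30000
Bob, 50000
Dave, 80000
Quinn, 100000
Iris, 110000


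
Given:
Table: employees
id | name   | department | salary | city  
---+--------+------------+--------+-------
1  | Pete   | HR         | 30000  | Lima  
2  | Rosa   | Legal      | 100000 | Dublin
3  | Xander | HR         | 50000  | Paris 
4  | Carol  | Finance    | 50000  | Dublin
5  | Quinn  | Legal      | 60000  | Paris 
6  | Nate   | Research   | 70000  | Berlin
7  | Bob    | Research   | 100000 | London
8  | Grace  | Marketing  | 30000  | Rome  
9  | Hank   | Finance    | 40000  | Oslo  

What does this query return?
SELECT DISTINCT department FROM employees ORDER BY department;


All 'department' values (row order): HR, Legal, HR, Finance, Legal, Research, Research, Marketing, Finance
Removing duplicates leaves 5 unique value(s).

5 values:
Finance
HR
Legal
Marketing
Research


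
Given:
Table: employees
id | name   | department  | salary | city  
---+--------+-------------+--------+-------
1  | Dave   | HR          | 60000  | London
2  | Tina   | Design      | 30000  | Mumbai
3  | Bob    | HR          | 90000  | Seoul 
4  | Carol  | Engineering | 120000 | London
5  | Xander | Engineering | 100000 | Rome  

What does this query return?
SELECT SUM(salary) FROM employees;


SUM(salary) = 60000 + 30000 + 90000 + 120000 + 100000 = 400000

400000


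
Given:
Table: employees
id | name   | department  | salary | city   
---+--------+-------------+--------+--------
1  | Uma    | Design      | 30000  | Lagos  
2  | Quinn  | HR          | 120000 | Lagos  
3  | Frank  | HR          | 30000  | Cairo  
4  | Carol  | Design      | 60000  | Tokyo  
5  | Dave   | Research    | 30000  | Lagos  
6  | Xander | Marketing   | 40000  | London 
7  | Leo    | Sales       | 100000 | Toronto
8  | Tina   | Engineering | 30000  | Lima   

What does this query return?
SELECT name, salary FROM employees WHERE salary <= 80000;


Filtering: salary <= 80000
Matching: 6 rows

6 rows:
Uma, 30000
Frank, 30000
Carol, 60000
Dave, 30000
Xander, 40000
Tina, 30000


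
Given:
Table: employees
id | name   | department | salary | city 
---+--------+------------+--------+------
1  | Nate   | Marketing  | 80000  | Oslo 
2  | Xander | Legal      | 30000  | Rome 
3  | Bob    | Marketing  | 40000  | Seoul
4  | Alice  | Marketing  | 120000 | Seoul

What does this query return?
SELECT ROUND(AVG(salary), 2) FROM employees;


SUM(salary) = 270000
COUNT = 4
ROUND(AVG, 2) = ROUND(270000 / 4, 2) = 67500.0

67500.0


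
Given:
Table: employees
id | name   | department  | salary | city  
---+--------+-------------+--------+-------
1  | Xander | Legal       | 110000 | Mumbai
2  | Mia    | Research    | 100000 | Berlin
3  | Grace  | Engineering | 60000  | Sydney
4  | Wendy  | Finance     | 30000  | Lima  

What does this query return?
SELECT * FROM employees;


SELECT * returns all 4 rows with all columns

4 rows:
1, Xander, Legal, 110000, Mumbai
2, Mia, Research, 100000, Berlin
3, Grace, Engineering, 60000, Sydney
4, Wendy, Finance, 30000, Lima


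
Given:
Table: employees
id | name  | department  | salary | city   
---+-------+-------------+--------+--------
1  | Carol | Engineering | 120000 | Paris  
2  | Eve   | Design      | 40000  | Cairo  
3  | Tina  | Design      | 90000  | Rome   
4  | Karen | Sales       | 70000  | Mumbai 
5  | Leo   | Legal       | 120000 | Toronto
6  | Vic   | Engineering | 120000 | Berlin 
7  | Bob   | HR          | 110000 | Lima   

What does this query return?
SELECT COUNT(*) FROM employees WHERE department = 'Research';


Counting rows where department = 'Research'


0


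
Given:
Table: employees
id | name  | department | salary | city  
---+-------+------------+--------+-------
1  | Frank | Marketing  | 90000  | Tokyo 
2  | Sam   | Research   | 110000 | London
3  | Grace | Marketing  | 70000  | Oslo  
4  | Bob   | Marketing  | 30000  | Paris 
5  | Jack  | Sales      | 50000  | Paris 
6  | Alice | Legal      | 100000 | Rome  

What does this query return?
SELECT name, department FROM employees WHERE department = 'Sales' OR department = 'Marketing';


Filtering: department = 'Sales' OR 'Marketing'
Matching: 4 rows

4 rows:
Frank, Marketing
Grace, Marketing
Bob, Marketing
Jack, Sales


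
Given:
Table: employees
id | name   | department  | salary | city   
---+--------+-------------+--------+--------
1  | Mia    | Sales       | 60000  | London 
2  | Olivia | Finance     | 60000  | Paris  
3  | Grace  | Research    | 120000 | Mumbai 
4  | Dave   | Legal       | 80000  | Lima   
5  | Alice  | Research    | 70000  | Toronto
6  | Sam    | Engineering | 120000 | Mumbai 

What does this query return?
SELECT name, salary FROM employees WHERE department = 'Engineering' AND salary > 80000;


Filtering: department = 'Engineering' AND salary > 80000
Matching: 1 rows

1 rows:
Sam, 120000


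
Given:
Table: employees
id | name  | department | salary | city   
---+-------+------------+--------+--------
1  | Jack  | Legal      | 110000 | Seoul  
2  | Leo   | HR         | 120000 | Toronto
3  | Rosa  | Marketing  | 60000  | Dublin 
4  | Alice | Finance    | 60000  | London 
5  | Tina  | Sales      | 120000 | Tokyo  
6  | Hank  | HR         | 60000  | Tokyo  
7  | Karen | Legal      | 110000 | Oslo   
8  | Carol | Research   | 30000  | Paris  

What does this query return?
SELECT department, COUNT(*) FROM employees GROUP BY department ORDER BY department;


Assigning each row to its department group:
  Jack -> Legal
  Leo -> HR
  Rosa -> Marketing
  Alice -> Finance
  Tina -> Sales
  Hank -> HR
  Karen -> Legal
  Carol -> Research


6 groups:
Finance, 1
HR, 2
Legal, 2
Marketing, 1
Research, 1
Sales, 1
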